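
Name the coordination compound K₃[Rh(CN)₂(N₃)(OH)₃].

The 3 potassium counter-ions carry a total charge of +3, so each complex ion is 3−.
Ligand charges: 2×cyano (-1 each), 1×azido (-1 each), 3×hydroxo (-1 each); total -6. So Rh + (-6) = 3−, giving Rh = +3.
Ligands are named alphabetically: azido before cyano before hydroxo.
The complex ion is anionic, so rhodium takes the -ate form rhodate(III).

potassium azidodicyanotrihydroxorhodate(III)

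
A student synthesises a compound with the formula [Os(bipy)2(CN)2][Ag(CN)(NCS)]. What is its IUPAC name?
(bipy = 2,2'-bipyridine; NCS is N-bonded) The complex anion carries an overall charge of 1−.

Both ions are complex: the cation is named first with the plain metal name, the anion second with the -ate form; each ion's ligands are alphabetised independently.
The complex anion is given as 1−; its ligand charges sum to -2, so Ag = +1.
A 1:1 salt means the cation carries the equal and opposite charge, 1+.
Cation: ligand charges sum to -2; for the ion to be 1+, Os = +3.

bis(2,2'-bipyridine)dicyanoosmium(III) cyanoisothiocyanatoargentate(I)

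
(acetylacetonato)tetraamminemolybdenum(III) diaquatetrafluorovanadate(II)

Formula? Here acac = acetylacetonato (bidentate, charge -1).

[Mo(acac)(NH3)4][VF4(H2O)2]

Cation [Mo…]: ligand charges -1, Mo(III) ⇒ ion charge 2+.
Anion [V…]: ligand charges -4, V(II) ⇒ ion charge 2−.
One 2+ cation balances one 2− anion.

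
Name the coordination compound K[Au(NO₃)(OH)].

The 1 potassium counter-ion carries a total charge of +1, so each complex ion is 1−.
Ligand charges: 1×hydroxo (-1 each), 1×nitrato (-1 each); total -2. So Au + (-2) = 1−, giving Au = +1.
The complex ion is anionic, so gold takes the -ate form aurate(I).

potassium hydroxonitratoaurate(I)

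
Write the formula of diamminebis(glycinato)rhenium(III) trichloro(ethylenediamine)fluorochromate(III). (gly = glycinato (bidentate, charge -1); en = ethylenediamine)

[Re(gly)2(NH3)2][CrCl3(en)F]

Cation [Re…]: ligand charges -2, Re(III) ⇒ ion charge 1+.
Anion [Cr…]: ligand charges -4, Cr(III) ⇒ ion charge 1−.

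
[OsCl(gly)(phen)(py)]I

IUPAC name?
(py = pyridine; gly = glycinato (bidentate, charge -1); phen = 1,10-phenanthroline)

chloro(glycinato)(1,10-phenanthroline)(pyridine)osmium(III) iodide

The 1 iodide counter-ion carries a total charge of -1, so each complex ion is 1+.
Ligand charges: 1×pyridine (neutral), 1×glycinato (-1 each), 1×chloro (-1 each), 1×1,10-phenanthroline (neutral); total -2. So Os + (-2) = 1+, giving Os = +3.
Ligands are named alphabetically: chloro before glycinato before phenanthroline before pyridine.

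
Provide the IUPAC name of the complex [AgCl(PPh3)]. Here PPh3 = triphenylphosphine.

chloro(triphenylphosphine)silver(I)

There is no counter-ion, so the complex is neutral overall.
Ligand charges: 1×triphenylphosphine (neutral), 1×chloro (-1 each); total -1. So Ag + (-1) = 0, giving Ag = +1.
Ligands are named alphabetically: chloro before triphenylphosphine.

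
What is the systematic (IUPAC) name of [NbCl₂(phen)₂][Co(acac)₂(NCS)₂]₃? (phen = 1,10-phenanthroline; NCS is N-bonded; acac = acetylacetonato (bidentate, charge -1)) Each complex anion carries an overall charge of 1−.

dichlorobis(1,10-phenanthroline)niobium(V) bis(acetylacetonato)diisothiocyanatocobaltate(III)

Both ions are complex: the cation is named first with the plain metal name, the anion second with the -ate form; each ion's ligands are alphabetised independently.
The complex anion is given as 1−; its ligand charges sum to -4, so Co = +3.
With 3 anions per cation, the cation must be 3×1 = 3+.
Cation: ligand charges sum to -2; for the ion to be 3+, Nb = +5.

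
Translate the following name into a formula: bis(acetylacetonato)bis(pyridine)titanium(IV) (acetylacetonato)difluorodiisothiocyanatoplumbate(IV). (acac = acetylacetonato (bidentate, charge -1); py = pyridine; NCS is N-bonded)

[Ti(acac)2(py)2][Pb(acac)F2(NCS)2]2

Cation [Ti…]: ligand charges -2, Ti(IV) ⇒ ion charge 2+.
Anion [Pb…]: ligand charges -5, Pb(IV) ⇒ ion charge 1−.
One 2+ cation requires 2 of the 1− anion.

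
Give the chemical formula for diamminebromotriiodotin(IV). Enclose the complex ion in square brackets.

[SnBrI3(NH3)2]

Ligands: 1 bromo (Br, -1), 2 ammine (NH3, neutral), 3 iodo (I, -1). Ligand charge sum = -4.
With Sn in oxidation state +4, the complex ion is [Sn...].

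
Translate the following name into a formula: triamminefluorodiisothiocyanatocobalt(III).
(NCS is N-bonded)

[CoF(NCS)2(NH3)3]

Ligands: 2 isothiocyanato (NCS, -1), 1 fluoro (F, -1), 3 ammine (NH3, neutral). Ligand charge sum = -3.
With Co in oxidation state +3, the complex ion is [Co...].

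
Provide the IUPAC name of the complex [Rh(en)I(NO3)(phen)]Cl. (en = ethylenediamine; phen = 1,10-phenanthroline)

(ethylenediamine)iodonitrato(1,10-phenanthroline)rhodium(III) chloride

The 1 chloride counter-ion carries a total charge of -1, so each complex ion is 1+.
Ligand charges: 1×nitrato (-1 each), 1×ethylenediamine (neutral), 1×iodo (-1 each), 1×1,10-phenanthroline (neutral); total -2. So Rh + (-2) = 1+, giving Rh = +3.
Ligands are named alphabetically: ethylenediamine before iodo before nitrato before phenanthroline.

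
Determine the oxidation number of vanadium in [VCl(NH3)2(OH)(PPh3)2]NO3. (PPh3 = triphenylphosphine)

+3

1 nitrate outside the brackets (-1 each) → the complex ion is 1+.
Ligand charges: 1×OH = -1; 1×Cl = -1; 2×NH3 neutral; 2×PPh3 neutral; sum -2.
V + (-2) = 1+ ⇒ V is +3.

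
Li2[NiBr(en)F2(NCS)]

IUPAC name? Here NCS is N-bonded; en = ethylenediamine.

The 2 lithium counter-ions carry a total charge of +2, so each complex ion is 2−.
Ligand charges: 1×isothiocyanato (-1 each), 1×bromo (-1 each), 1×ethylenediamine (neutral), 2×fluoro (-1 each); total -4. So Ni + (-4) = 2−, giving Ni = +2.
Ligands are named alphabetically: bromo before ethylenediamine before fluoro before isothiocyanato.
The complex ion is anionic, so nickel takes the -ate form nickelate(II).

lithium bromo(ethylenediamine)difluoroisothiocyanatonickelate(II)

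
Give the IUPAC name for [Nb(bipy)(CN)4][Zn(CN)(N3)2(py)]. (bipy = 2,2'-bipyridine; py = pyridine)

(2,2'-bipyridine)tetracyanoniobium(V) diazidocyano(pyridine)zincate(II)

Both ions are complex: the cation is named first with the plain metal name, the anion second with the -ate form; each ion's ligands are alphabetised independently.
Zinc is always +2 in its complexes; the anion's ligand charges sum to -3, so the complex anion is 1−.
A 1:1 salt means the cation carries the equal and opposite charge, 1+.
Cation: ligand charges sum to -4; for the ion to be 1+, Nb = +5.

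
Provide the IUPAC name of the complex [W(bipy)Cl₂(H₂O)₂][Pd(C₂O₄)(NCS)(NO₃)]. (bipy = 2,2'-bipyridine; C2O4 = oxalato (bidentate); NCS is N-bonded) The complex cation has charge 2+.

Both ions are complex: the cation is named first with the plain metal name, the anion second with the -ate form; each ion's ligands are alphabetised independently.
The complex cation is given as 2+; its ligand charges sum to -2, so W = +4.
A 1:1 salt means the anion carries the equal and opposite charge, 2−.
Anion: ligand charges sum to -4; for the ion to be 2−, Pd = +2.

diaqua(2,2'-bipyridine)dichlorotungsten(IV) isothiocyanatonitratooxalatopalladate(II)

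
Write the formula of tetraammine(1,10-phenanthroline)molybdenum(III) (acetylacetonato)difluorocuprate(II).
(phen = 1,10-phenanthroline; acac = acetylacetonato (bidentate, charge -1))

Cation [Mo…]: ligand charges 0, Mo(III) ⇒ ion charge 3+.
Anion [Cu…]: ligand charges -3, Cu(II) ⇒ ion charge 1−.
One 3+ cation requires 3 of the 1− anion.

[Mo(NH3)4(phen)][Cu(acac)F2]3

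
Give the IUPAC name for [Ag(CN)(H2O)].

aquacyanosilver(I)

There is no counter-ion, so the complex is neutral overall.
Ligand charges: 1×cyano (-1 each), 1×aqua (neutral); total -1. So Ag + (-1) = 0, giving Ag = +1.
Ligands are named alphabetically: aqua before cyano.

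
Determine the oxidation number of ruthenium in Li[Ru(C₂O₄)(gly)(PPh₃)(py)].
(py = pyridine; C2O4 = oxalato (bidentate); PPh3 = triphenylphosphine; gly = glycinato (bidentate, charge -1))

1 lithium outside the brackets (+1 each) → the complex ion is 1−.
Ligand charges: 1×py neutral; 1×C2O4 = -2; 1×PPh3 neutral; 1×gly = -1; sum -3.
Ru + (-3) = 1− ⇒ Ru is +2.

+2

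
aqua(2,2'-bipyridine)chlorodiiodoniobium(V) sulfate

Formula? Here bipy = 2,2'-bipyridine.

Ligands: 2 iodo (I, -1), 1 chloro (Cl, -1), 1 2,2'-bipyridine (bipy, neutral), 1 aqua (H2O, neutral). Ligand charge sum = -3.
With Nb in oxidation state +5, the complex ion is [Nb...]^2+.
Charge balance with sulfate (-2) requires 1 complex ion per 1 sulfate.

[Nb(bipy)Cl(H2O)I2]SO4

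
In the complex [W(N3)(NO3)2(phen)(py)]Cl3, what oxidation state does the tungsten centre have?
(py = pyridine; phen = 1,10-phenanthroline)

3 chloride outside the brackets (-1 each) → the complex ion is 3+.
Ligand charges: 1×py neutral; 2×NO3 = -2; 1×phen neutral; 1×N3 = -1; sum -3.
W + (-3) = 3+ ⇒ W is +6.

+6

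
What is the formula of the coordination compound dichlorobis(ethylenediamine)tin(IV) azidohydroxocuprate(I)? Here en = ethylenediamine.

[SnCl2(en)2][Cu(N3)(OH)]2

Cation [Sn…]: ligand charges -2, Sn(IV) ⇒ ion charge 2+.
Anion [Cu…]: ligand charges -2, Cu(I) ⇒ ion charge 1−.
One 2+ cation requires 2 of the 1− anion.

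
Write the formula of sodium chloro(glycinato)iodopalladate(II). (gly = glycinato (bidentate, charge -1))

Ligands: 1 glycinato (gly, -1), 1 chloro (Cl, -1), 1 iodo (I, -1). Ligand charge sum = -3.
Charge balance with sodium (+1) requires 1 complex ion per 1 sodium.

Na[PdCl(gly)I]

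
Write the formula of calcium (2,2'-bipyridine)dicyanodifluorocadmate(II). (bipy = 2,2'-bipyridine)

Ca[Cd(bipy)(CN)2F2]

Ligands: 1 2,2'-bipyridine (bipy, neutral), 2 cyano (CN, -1), 2 fluoro (F, -1). Ligand charge sum = -4.
With Cd in oxidation state +2, the complex ion is [Cd...]^2−.
Charge balance with calcium (+2) requires 1 complex ion per 1 calcium.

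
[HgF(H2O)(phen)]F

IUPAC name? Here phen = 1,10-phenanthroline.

aquafluoro(1,10-phenanthroline)mercury(II) fluoride

The 1 fluoride counter-ion carries a total charge of -1, so each complex ion is 1+.
Ligand charges: 1×fluoro (-1 each), 1×aqua (neutral), 1×1,10-phenanthroline (neutral); total -1. So Hg + (-1) = 1+, giving Hg = +2.
Ligands are named alphabetically: aqua before fluoro before phenanthroline.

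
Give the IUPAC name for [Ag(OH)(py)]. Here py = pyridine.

hydroxo(pyridine)silver(I)

There is no counter-ion, so the complex is neutral overall.
Ligand charges: 1×hydroxo (-1 each), 1×pyridine (neutral); total -1. So Ag + (-1) = 0, giving Ag = +1.
Ligands are named alphabetically: hydroxo before pyridine.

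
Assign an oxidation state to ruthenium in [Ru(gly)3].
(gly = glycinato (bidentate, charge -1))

No counter-ion: the bracketed complex is neutral.
Ligand charges: 3×gly = -3; sum -3.
Ru + (-3) = 0 ⇒ Ru is +3.

+3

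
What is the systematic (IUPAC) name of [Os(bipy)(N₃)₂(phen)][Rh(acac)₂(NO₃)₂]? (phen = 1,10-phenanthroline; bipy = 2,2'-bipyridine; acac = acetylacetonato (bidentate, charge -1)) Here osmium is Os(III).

Both ions are complex: the cation is named first with the plain metal name, the anion second with the -ate form; each ion's ligands are alphabetised independently.
Os is given as +3; the cation's ligand charges sum to -2, so the complex cation is 1+.
A 1:1 salt means the anion carries the equal and opposite charge, 1−.
Anion: ligand charges sum to -4; for the ion to be 1−, Rh = +3.

diazido(2,2'-bipyridine)(1,10-phenanthroline)osmium(III) bis(acetylacetonato)dinitratorhodate(III)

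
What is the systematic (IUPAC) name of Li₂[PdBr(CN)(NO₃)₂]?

The 2 lithium counter-ions carry a total charge of +2, so each complex ion is 2−.
Ligand charges: 2×nitrato (-1 each), 1×cyano (-1 each), 1×bromo (-1 each); total -4. So Pd + (-4) = 2−, giving Pd = +2.
The complex ion is anionic, so palladium takes the -ate form palladate(II).

lithium bromocyanodinitratopalladate(II)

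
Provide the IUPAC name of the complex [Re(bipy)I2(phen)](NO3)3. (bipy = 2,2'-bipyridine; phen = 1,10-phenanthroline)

(2,2'-bipyridine)diiodo(1,10-phenanthroline)rhenium(V) nitrate

The 3 nitrate counter-ions carry a total charge of -3, so each complex ion is 3+.
Ligand charges: 1×2,2'-bipyridine (neutral), 2×iodo (-1 each), 1×1,10-phenanthroline (neutral); total -2. So Re + (-2) = 3+, giving Re = +5.
Ligands are named alphabetically: bipyridine before iodo before phenanthroline.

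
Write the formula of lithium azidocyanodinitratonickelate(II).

Li2[Ni(CN)(N3)(NO3)2]

Ligands: 1 azido (N3, -1), 2 nitrato (NO3, -1), 1 cyano (CN, -1). Ligand charge sum = -4.
Charge balance with lithium (+1) requires 1 complex ion per 2 lithium.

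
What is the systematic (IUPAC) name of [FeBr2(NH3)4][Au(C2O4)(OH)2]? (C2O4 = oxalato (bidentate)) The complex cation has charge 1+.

The complex cation is given as 1+; its ligand charges sum to -2, so Fe = +3.
A 1:1 salt means the anion carries the equal and opposite charge, 1−.
Anion: ligand charges sum to -4; for the ion to be 1−, Au = +3.

tetraamminedibromoiron(III) dihydroxooxalatoaurate(III)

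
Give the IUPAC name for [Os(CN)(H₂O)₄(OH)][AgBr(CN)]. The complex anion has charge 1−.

The complex anion is given as 1−; its ligand charges sum to -2, so Ag = +1.
A 1:1 salt means the cation carries the equal and opposite charge, 1+.
Cation: ligand charges sum to -2; for the ion to be 1+, Os = +3.

tetraaquacyanohydroxoosmium(III) bromocyanoargentate(I)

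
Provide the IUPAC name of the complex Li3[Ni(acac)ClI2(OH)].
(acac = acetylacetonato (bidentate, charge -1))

The 3 lithium counter-ions carry a total charge of +3, so each complex ion is 3−.
Ligand charges: 2×iodo (-1 each), 1×hydroxo (-1 each), 1×acetylacetonato (-1 each), 1×chloro (-1 each); total -5. So Ni + (-5) = 3−, giving Ni = +2.
Ligands are named alphabetically: acetylacetonato before chloro before hydroxo before iodo.
The complex ion is anionic, so nickel takes the -ate form nickelate(II).

lithium (acetylacetonato)chlorohydroxodiiodonickelate(II)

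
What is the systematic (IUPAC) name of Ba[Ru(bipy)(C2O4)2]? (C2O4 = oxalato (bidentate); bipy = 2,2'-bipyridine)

barium (2,2'-bipyridine)dioxalatoruthenate(II)

The 1 barium counter-ion carries a total charge of +2, so each complex ion is 2−.
Ligand charges: 2×oxalato (-2 each), 1×2,2'-bipyridine (neutral); total -4. So Ru + (-4) = 2−, giving Ru = +2.
Ligands are named alphabetically: bipyridine before oxalato.
The complex ion is anionic, so ruthenium takes the -ate form ruthenate(II).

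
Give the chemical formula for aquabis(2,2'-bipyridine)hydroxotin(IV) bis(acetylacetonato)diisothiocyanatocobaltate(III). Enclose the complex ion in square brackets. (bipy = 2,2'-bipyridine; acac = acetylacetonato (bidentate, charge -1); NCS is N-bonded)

Cation [Sn…]: ligand charges -1, Sn(IV) ⇒ ion charge 3+.
Anion [Co…]: ligand charges -4, Co(III) ⇒ ion charge 1−.
One 3+ cation requires 3 of the 1− anion.

[Sn(bipy)2(H2O)(OH)][Co(acac)2(NCS)2]3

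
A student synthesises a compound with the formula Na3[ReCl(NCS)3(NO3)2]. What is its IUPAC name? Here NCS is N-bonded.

The 3 sodium counter-ions carry a total charge of +3, so each complex ion is 3−.
Ligand charges: 2×nitrato (-1 each), 3×isothiocyanato (-1 each), 1×chloro (-1 each); total -6. So Re + (-6) = 3−, giving Re = +3.
Ligands are named alphabetically: chloro before isothiocyanato before nitrato.
The complex ion is anionic, so rhenium takes the -ate form rhenate(III).

sodium chlorotriisothiocyanatodinitratorhenate(III)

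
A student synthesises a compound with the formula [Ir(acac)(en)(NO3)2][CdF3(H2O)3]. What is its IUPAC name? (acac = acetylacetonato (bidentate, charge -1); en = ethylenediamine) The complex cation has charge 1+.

Both ions are complex: the cation is named first with the plain metal name, the anion second with the -ate form; each ion's ligands are alphabetised independently.
The complex cation is given as 1+; its ligand charges sum to -3, so Ir = +4.
A 1:1 salt means the anion carries the equal and opposite charge, 1−.
Anion: ligand charges sum to -3; for the ion to be 1−, Cd = +2.

(acetylacetonato)(ethylenediamine)dinitratoiridium(IV) triaquatrifluorocadmate(II)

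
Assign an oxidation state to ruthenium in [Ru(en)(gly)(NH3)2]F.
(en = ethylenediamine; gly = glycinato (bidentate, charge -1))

1 fluoride outside the brackets (-1 each) → the complex ion is 1+.
Ligand charges: 2×NH3 neutral; 1×en neutral; 1×gly = -1; sum -1.
Ru + (-1) = 1+ ⇒ Ru is +2.

+2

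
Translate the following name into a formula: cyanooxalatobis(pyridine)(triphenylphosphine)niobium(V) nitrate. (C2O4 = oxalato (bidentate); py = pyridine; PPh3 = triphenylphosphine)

[Nb(C2O4)(CN)(PPh3)(py)2](NO3)2

Ligands: 1 cyano (CN, -1), 1 oxalato (C2O4, -2), 2 pyridine (py, neutral), 1 triphenylphosphine (PPh3, neutral). Ligand charge sum = -3.
Charge balance with nitrate (-1) requires 1 complex ion per 2 nitrate.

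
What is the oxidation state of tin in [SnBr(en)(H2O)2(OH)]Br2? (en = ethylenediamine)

2 bromide outside the brackets (-1 each) → the complex ion is 2+.
Ligand charges: 1×en neutral; 2×H2O neutral; 1×Br = -1; 1×OH = -1; sum -2.
Sn + (-2) = 2+ ⇒ Sn is +4.

+4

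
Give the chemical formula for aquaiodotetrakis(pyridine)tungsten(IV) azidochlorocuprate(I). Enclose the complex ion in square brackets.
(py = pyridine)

Cation [W…]: ligand charges -1, W(IV) ⇒ ion charge 3+.
Anion [Cu…]: ligand charges -2, Cu(I) ⇒ ion charge 1−.
One 3+ cation requires 3 of the 1− anion.

[W(H2O)I(py)4][CuCl(N3)]3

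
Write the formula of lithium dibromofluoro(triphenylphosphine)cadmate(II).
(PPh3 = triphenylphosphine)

Ligands: 1 triphenylphosphine (PPh3, neutral), 1 fluoro (F, -1), 2 bromo (Br, -1). Ligand charge sum = -3.
Charge balance with lithium (+1) requires 1 complex ion per 1 lithium.

Li[CdBr2F(PPh3)]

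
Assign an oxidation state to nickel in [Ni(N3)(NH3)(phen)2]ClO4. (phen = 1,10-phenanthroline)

1 perchlorate outside the brackets (-1 each) → the complex ion is 1+.
Ligand charges: 2×phen neutral; 1×NH3 neutral; 1×N3 = -1; sum -1.
Ni + (-1) = 1+ ⇒ Ni is +2.

+2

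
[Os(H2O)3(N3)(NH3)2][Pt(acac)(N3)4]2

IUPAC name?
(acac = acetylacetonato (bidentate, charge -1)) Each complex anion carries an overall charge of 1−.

The complex anion is given as 1−; its ligand charges sum to -5, so Pt = +4.
With 2 anions per cation, the cation must be 2×1 = 2+.
Cation: ligand charges sum to -1; for the ion to be 2+, Os = +3.

diamminetriaquaazidoosmium(III) (acetylacetonato)tetraazidoplatinate(IV)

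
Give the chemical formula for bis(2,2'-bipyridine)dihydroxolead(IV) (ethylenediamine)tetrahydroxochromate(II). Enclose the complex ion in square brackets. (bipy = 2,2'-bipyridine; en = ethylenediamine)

[Pb(bipy)2(OH)2][Cr(en)(OH)4]

Cation [Pb…]: ligand charges -2, Pb(IV) ⇒ ion charge 2+.
Anion [Cr…]: ligand charges -4, Cr(II) ⇒ ion charge 2−.
One 2+ cation balances one 2− anion.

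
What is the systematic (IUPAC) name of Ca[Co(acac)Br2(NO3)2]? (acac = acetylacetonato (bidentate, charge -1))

The 1 calcium counter-ion carries a total charge of +2, so each complex ion is 2−.
Ligand charges: 2×bromo (-1 each), 2×nitrato (-1 each), 1×acetylacetonato (-1 each); total -5. So Co + (-5) = 2−, giving Co = +3.
Ligands are named alphabetically: acetylacetonato before bromo before nitrato.
The complex ion is anionic, so cobalt takes the -ate form cobaltate(III).

calcium (acetylacetonato)dibromodinitratocobaltate(III)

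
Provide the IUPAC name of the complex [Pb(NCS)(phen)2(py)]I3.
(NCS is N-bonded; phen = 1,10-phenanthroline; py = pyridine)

isothiocyanatobis(1,10-phenanthroline)(pyridine)lead(IV) iodide

The 3 iodide counter-ions carry a total charge of -3, so each complex ion is 3+.
Ligand charges: 1×isothiocyanato (-1 each), 2×1,10-phenanthroline (neutral), 1×pyridine (neutral); total -1. So Pb + (-1) = 3+, giving Pb = +4.
Ligands are named alphabetically: isothiocyanato before phenanthroline before pyridine.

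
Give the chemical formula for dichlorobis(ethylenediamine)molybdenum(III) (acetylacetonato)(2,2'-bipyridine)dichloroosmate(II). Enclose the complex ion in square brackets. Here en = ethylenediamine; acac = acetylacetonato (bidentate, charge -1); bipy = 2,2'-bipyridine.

[MoCl2(en)2][Os(acac)(bipy)Cl2]

Cation [Mo…]: ligand charges -2, Mo(III) ⇒ ion charge 1+.
Anion [Os…]: ligand charges -3, Os(II) ⇒ ion charge 1−.
One 1+ cation balances one 1− anion.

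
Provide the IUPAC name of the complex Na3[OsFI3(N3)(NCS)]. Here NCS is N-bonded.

The 3 sodium counter-ions carry a total charge of +3, so each complex ion is 3−.
Ligand charges: 3×iodo (-1 each), 1×azido (-1 each), 1×isothiocyanato (-1 each), 1×fluoro (-1 each); total -6. So Os + (-6) = 3−, giving Os = +3.
The complex ion is anionic, so osmium takes the -ate form osmate(III).

sodium azidofluorotriiodoisothiocyanatoosmate(III)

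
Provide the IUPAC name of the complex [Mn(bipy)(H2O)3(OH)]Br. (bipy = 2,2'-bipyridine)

triaqua(2,2'-bipyridine)hydroxomanganese(II) bromide

The 1 bromide counter-ion carries a total charge of -1, so each complex ion is 1+.
Ligand charges: 1×2,2'-bipyridine (neutral), 1×hydroxo (-1 each), 3×aqua (neutral); total -1. So Mn + (-1) = 1+, giving Mn = +2.
Ligands are named alphabetically: aqua before bipyridine before hydroxo.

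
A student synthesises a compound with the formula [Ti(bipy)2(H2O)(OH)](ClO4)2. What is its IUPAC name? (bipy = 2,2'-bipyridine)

aquabis(2,2'-bipyridine)hydroxotitanium(III) perchlorate

The 2 perchlorate counter-ions carry a total charge of -2, so each complex ion is 2+.
Ligand charges: 1×hydroxo (-1 each), 1×aqua (neutral), 2×2,2'-bipyridine (neutral); total -1. So Ti + (-1) = 2+, giving Ti = +3.
Ligands are named alphabetically: aqua before bipyridine before hydroxo.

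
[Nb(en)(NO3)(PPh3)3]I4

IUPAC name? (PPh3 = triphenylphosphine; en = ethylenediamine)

The 4 iodide counter-ions carry a total charge of -4, so each complex ion is 4+.
Ligand charges: 3×triphenylphosphine (neutral), 1×ethylenediamine (neutral), 1×nitrato (-1 each); total -1. So Nb + (-1) = 4+, giving Nb = +5.
Ligands are named alphabetically: ethylenediamine before nitrato before triphenylphosphine.

(ethylenediamine)nitratotris(triphenylphosphine)niobium(V) iodide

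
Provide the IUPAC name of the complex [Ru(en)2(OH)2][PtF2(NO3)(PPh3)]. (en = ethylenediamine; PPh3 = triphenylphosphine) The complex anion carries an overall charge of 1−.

Both ions are complex: the cation is named first with the plain metal name, the anion second with the -ate form; each ion's ligands are alphabetised independently.
The complex anion is given as 1−; its ligand charges sum to -3, so Pt = +2.
A 1:1 salt means the cation carries the equal and opposite charge, 1+.
Cation: ligand charges sum to -2; for the ion to be 1+, Ru = +3.

bis(ethylenediamine)dihydroxoruthenium(III) difluoronitrato(triphenylphosphine)platinate(II)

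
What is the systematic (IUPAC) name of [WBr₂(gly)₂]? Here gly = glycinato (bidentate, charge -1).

dibromobis(glycinato)tungsten(IV)

There is no counter-ion, so the complex is neutral overall.
Ligand charges: 2×glycinato (-1 each), 2×bromo (-1 each); total -4. So W + (-4) = 0, giving W = +4.
Ligands are named alphabetically: bromo before glycinato.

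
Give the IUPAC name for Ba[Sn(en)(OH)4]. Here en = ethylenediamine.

The 1 barium counter-ion carries a total charge of +2, so each complex ion is 2−.
Ligand charges: 1×ethylenediamine (neutral), 4×hydroxo (-1 each); total -4. So Sn + (-4) = 2−, giving Sn = +2.
Ligands are named alphabetically: ethylenediamine before hydroxo.
The complex ion is anionic, so tin takes the -ate form stannate(II).

barium (ethylenediamine)tetrahydroxostannate(II)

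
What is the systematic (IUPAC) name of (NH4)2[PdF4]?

ammonium tetrafluoropalladate(II)

The 2 ammonium counter-ions carry a total charge of +2, so each complex ion is 2−.
Ligand charges: 4×fluoro (-1 each); total -4. So Pd + (-4) = 2−, giving Pd = +2.
The complex ion is anionic, so palladium takes the -ate form palladate(II).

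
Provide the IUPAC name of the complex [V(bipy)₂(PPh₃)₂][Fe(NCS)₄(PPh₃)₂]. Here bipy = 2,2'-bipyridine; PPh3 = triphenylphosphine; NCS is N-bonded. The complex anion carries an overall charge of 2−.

bis(2,2'-bipyridine)bis(triphenylphosphine)vanadium(II) tetraisothiocyanatobis(triphenylphosphine)ferrate(II)

Both ions are complex: the cation is named first with the plain metal name, the anion second with the -ate form; each ion's ligands are alphabetised independently.
The complex anion is given as 2−; its ligand charges sum to -4, so Fe = +2.
A 1:1 salt means the cation carries the equal and opposite charge, 2+.
Cation: ligand charges sum to 0; for the ion to be 2+, V = +2.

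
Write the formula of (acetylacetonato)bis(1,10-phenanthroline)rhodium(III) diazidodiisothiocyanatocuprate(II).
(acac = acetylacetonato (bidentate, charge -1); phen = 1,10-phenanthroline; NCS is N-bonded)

[Rh(acac)(phen)2][Cu(N3)2(NCS)2]

Cation [Rh…]: ligand charges -1, Rh(III) ⇒ ion charge 2+.
Anion [Cu…]: ligand charges -4, Cu(II) ⇒ ion charge 2−.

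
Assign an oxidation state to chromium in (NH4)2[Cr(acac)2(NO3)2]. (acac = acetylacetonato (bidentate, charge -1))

2 ammonium outside the brackets (+1 each) → the complex ion is 2−.
Ligand charges: 2×NO3 = -2; 2×acac = -2; sum -4.
Cr + (-4) = 2− ⇒ Cr is +2.

+2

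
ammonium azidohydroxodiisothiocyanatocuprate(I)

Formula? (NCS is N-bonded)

Ligands: 1 hydroxo (OH, -1), 1 azido (N3, -1), 2 isothiocyanato (NCS, -1). Ligand charge sum = -4.
With Cu in oxidation state +1, the complex ion is [Cu...]^3−.
Charge balance with ammonium (+1) requires 1 complex ion per 3 ammonium.

(NH4)3[Cu(N3)(NCS)2(OH)]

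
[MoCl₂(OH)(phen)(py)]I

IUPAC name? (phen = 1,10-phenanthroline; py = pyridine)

dichlorohydroxo(1,10-phenanthroline)(pyridine)molybdenum(IV) iodide

The 1 iodide counter-ion carries a total charge of -1, so each complex ion is 1+.
Ligand charges: 1×1,10-phenanthroline (neutral), 1×hydroxo (-1 each), 1×pyridine (neutral), 2×chloro (-1 each); total -3. So Mo + (-3) = 1+, giving Mo = +4.
Ligands are named alphabetically: chloro before hydroxo before phenanthroline before pyridine.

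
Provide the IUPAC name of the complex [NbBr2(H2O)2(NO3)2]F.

The 1 fluoride counter-ion carries a total charge of -1, so each complex ion is 1+.
Ligand charges: 2×nitrato (-1 each), 2×bromo (-1 each), 2×aqua (neutral); total -4. So Nb + (-4) = 1+, giving Nb = +5.
Ligands are named alphabetically: aqua before bromo before nitrato.

diaquadibromodinitratoniobium(V) fluoride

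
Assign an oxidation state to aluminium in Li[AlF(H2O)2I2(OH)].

1 lithium outside the brackets (+1 each) → the complex ion is 1−.
Ligand charges: 2×I = -2; 1×F = -1; 1×OH = -1; 2×H2O neutral; sum -4.
Al + (-4) = 1− ⇒ Al is +3.

+3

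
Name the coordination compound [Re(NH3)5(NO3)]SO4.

pentaamminenitratorhenium(III) sulfate

The 1 sulfate counter-ion carries a total charge of -2, so each complex ion is 2+.
Ligand charges: 5×ammine (neutral), 1×nitrato (-1 each); total -1. So Re + (-1) = 2+, giving Re = +3.
Ligands are named alphabetically: ammine before nitrato.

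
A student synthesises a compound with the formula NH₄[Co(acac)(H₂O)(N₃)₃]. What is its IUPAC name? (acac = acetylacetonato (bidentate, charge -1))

ammonium (acetylacetonato)aquatriazidocobaltate(III)

The 1 ammonium counter-ion carries a total charge of +1, so each complex ion is 1−.
Ligand charges: 1×acetylacetonato (-1 each), 3×azido (-1 each), 1×aqua (neutral); total -4. So Co + (-4) = 1−, giving Co = +3.
Ligands are named alphabetically: acetylacetonato before aqua before azido.
The complex ion is anionic, so cobalt takes the -ate form cobaltate(III).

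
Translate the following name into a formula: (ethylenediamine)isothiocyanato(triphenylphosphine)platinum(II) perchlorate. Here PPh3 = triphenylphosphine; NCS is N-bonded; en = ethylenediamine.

Ligands: 1 triphenylphosphine (PPh3, neutral), 1 isothiocyanato (NCS, -1), 1 ethylenediamine (en, neutral). Ligand charge sum = -1.
With Pt in oxidation state +2, the complex ion is [Pt...]^1+.
Charge balance with perchlorate (-1) requires 1 complex ion per 1 perchlorate.

[Pt(en)(NCS)(PPh3)]ClO4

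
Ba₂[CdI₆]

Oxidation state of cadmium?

2 barium outside the brackets (+2 each) → the complex ion is 4−.
Ligand charges: 6×I = -6; sum -6.
Cd + (-6) = 4− ⇒ Cd is +2.

+2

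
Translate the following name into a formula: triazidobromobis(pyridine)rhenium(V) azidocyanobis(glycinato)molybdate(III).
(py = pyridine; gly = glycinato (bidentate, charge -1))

[ReBr(N3)3(py)2][Mo(CN)(gly)2(N3)]

Cation [Re…]: ligand charges -4, Re(V) ⇒ ion charge 1+.
Anion [Mo…]: ligand charges -4, Mo(III) ⇒ ion charge 1−.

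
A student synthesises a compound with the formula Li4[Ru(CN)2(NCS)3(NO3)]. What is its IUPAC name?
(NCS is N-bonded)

The 4 lithium counter-ions carry a total charge of +4, so each complex ion is 4−.
Ligand charges: 3×isothiocyanato (-1 each), 1×nitrato (-1 each), 2×cyano (-1 each); total -6. So Ru + (-6) = 4−, giving Ru = +2.
The complex ion is anionic, so ruthenium takes the -ate form ruthenate(II).

lithium dicyanotriisothiocyanatonitratoruthenate(II)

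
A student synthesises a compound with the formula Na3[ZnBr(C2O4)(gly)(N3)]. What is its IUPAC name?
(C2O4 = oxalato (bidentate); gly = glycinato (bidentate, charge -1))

The 3 sodium counter-ions carry a total charge of +3, so each complex ion is 3−.
Ligand charges: 1×azido (-1 each), 1×oxalato (-2 each), 1×bromo (-1 each), 1×glycinato (-1 each); total -5. So Zn + (-5) = 3−, giving Zn = +2.
Ligands are named alphabetically: azido before bromo before glycinato before oxalato.
The complex ion is anionic, so zinc takes the -ate form zincate(II).

sodium azidobromo(glycinato)oxalatozincate(II)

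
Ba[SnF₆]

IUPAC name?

barium hexafluorostannate(IV)

The 1 barium counter-ion carries a total charge of +2, so each complex ion is 2−.
Ligand charges: 6×fluoro (-1 each); total -6. So Sn + (-6) = 2−, giving Sn = +4.
The complex ion is anionic, so tin takes the -ate form stannate(IV).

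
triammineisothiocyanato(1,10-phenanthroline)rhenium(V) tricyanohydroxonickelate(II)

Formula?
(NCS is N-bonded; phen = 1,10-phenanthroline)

Cation [Re…]: ligand charges -1, Re(V) ⇒ ion charge 4+.
Anion [Ni…]: ligand charges -4, Ni(II) ⇒ ion charge 2−.
One 4+ cation requires 2 of the 2− anion.

[Re(NCS)(NH3)3(phen)][Ni(CN)3(OH)]2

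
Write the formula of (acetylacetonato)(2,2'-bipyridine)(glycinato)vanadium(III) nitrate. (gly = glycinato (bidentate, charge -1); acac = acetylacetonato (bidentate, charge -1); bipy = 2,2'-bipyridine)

[V(acac)(bipy)(gly)]NO3

Ligands: 1 glycinato (gly, -1), 1 acetylacetonato (acac, -1), 1 2,2'-bipyridine (bipy, neutral). Ligand charge sum = -2.
With V in oxidation state +3, the complex ion is [V...]^1+.
Charge balance with nitrate (-1) requires 1 complex ion per 1 nitrate.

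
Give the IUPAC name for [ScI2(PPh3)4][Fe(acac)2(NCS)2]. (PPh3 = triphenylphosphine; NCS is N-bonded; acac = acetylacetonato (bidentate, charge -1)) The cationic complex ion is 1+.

diiodotetrakis(triphenylphosphine)scandium(III) bis(acetylacetonato)diisothiocyanatoferrate(III)

The complex cation is given as 1+; its ligand charges sum to -2, so Sc = +3.
A 1:1 salt means the anion carries the equal and opposite charge, 1−.
Anion: ligand charges sum to -4; for the ion to be 1−, Fe = +3.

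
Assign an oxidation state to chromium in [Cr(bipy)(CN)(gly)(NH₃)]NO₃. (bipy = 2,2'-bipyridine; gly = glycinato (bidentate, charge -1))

+3

1 nitrate outside the brackets (-1 each) → the complex ion is 1+.
Ligand charges: 1×bipy neutral; 1×gly = -1; 1×CN = -1; 1×NH3 neutral; sum -2.
Cr + (-2) = 1+ ⇒ Cr is +3.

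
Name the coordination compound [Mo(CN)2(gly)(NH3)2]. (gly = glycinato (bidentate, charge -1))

diamminedicyano(glycinato)molybdenum(III)

There is no counter-ion, so the complex is neutral overall.
Ligand charges: 2×ammine (neutral), 1×glycinato (-1 each), 2×cyano (-1 each); total -3. So Mo + (-3) = 0, giving Mo = +3.
Ligands are named alphabetically: ammine before cyano before glycinato.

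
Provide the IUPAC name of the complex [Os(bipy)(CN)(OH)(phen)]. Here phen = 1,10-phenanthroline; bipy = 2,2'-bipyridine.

There is no counter-ion, so the complex is neutral overall.
Ligand charges: 1×cyano (-1 each), 1×1,10-phenanthroline (neutral), 1×2,2'-bipyridine (neutral), 1×hydroxo (-1 each); total -2. So Os + (-2) = 0, giving Os = +2.
Ligands are named alphabetically: bipyridine before cyano before hydroxo before phenanthroline.

(2,2'-bipyridine)cyanohydroxo(1,10-phenanthroline)osmium(II)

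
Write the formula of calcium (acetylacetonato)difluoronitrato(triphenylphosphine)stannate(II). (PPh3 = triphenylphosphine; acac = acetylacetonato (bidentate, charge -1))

Ca[Sn(acac)F2(NO3)(PPh3)]

Ligands: 1 triphenylphosphine (PPh3, neutral), 1 acetylacetonato (acac, -1), 2 fluoro (F, -1), 1 nitrato (NO3, -1). Ligand charge sum = -4.
With Sn in oxidation state +2, the complex ion is [Sn...]^2−.
Charge balance with calcium (+2) requires 1 complex ion per 1 calcium.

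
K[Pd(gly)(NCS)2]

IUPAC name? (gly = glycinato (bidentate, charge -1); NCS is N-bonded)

The 1 potassium counter-ion carries a total charge of +1, so each complex ion is 1−.
Ligand charges: 1×glycinato (-1 each), 2×isothiocyanato (-1 each); total -3. So Pd + (-3) = 1−, giving Pd = +2.
The complex ion is anionic, so palladium takes the -ate form palladate(II).

potassium (glycinato)diisothiocyanatopalladate(II)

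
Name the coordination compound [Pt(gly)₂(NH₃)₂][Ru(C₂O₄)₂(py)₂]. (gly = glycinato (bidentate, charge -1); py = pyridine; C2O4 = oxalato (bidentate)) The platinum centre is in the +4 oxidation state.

diamminebis(glycinato)platinum(IV) dioxalatobis(pyridine)ruthenate(II)

Pt is given as +4; the cation's ligand charges sum to -2, so the complex cation is 2+.
A 1:1 salt means the anion carries the equal and opposite charge, 2−.
Anion: ligand charges sum to -4; for the ion to be 2−, Ru = +2.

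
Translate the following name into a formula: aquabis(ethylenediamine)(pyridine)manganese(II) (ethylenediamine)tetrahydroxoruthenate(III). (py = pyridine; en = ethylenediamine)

[Mn(en)2(H2O)(py)][Ru(en)(OH)4]2

Cation [Mn…]: ligand charges 0, Mn(II) ⇒ ion charge 2+.
Anion [Ru…]: ligand charges -4, Ru(III) ⇒ ion charge 1−.
One 2+ cation requires 2 of the 1− anion.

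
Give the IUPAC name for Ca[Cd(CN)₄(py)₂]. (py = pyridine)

The 1 calcium counter-ion carries a total charge of +2, so each complex ion is 2−.
Ligand charges: 4×cyano (-1 each), 2×pyridine (neutral); total -4. So Cd + (-4) = 2−, giving Cd = +2.
Ligands are named alphabetically: cyano before pyridine.
The complex ion is anionic, so cadmium takes the -ate form cadmate(II).

calcium tetracyanobis(pyridine)cadmate(II)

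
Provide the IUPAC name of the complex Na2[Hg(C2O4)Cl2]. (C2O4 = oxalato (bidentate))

The 2 sodium counter-ions carry a total charge of +2, so each complex ion is 2−.
Ligand charges: 2×chloro (-1 each), 1×oxalato (-2 each); total -4. So Hg + (-4) = 2−, giving Hg = +2.
The complex ion is anionic, so mercury takes the -ate form mercurate(II).

sodium dichlorooxalatomercurate(II)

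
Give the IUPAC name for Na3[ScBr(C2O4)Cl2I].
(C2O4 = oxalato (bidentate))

The 3 sodium counter-ions carry a total charge of +3, so each complex ion is 3−.
Ligand charges: 1×bromo (-1 each), 1×iodo (-1 each), 2×chloro (-1 each), 1×oxalato (-2 each); total -6. So Sc + (-6) = 3−, giving Sc = +3.
The complex ion is anionic, so scandium takes the -ate form scandate(III).

sodium bromodichloroiodooxalatoscandate(III)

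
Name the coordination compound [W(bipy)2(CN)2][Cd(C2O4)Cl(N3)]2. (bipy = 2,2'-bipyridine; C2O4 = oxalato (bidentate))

Cadmium is always +2 in its complexes; the anion's ligand charges sum to -4, so the complex anion is 2−.
With 2 anions per cation, the cation must be 2×2 = 4+.
Cation: ligand charges sum to -2; for the ion to be 4+, W = +6.

bis(2,2'-bipyridine)dicyanotungsten(VI) azidochlorooxalatocadmate(II)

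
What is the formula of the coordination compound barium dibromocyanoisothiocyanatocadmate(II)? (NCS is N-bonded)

Ba[CdBr2(CN)(NCS)]

Ligands: 1 cyano (CN, -1), 2 bromo (Br, -1), 1 isothiocyanato (NCS, -1). Ligand charge sum = -4.
Charge balance with barium (+2) requires 1 complex ion per 1 barium.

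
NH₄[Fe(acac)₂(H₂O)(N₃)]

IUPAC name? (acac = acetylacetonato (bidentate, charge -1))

The 1 ammonium counter-ion carries a total charge of +1, so each complex ion is 1−.
Ligand charges: 2×acetylacetonato (-1 each), 1×aqua (neutral), 1×azido (-1 each); total -3. So Fe + (-3) = 1−, giving Fe = +2.
Ligands are named alphabetically: acetylacetonato before aqua before azido.
The complex ion is anionic, so iron takes the -ate form ferrate(II).

ammonium bis(acetylacetonato)aquaazidoferrate(II)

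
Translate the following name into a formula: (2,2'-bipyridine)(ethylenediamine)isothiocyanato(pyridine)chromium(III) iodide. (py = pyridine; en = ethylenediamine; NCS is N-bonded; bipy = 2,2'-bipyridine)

Ligands: 1 pyridine (py, neutral), 1 ethylenediamine (en, neutral), 1 isothiocyanato (NCS, -1), 1 2,2'-bipyridine (bipy, neutral). Ligand charge sum = -1.
Charge balance with iodide (-1) requires 1 complex ion per 2 iodide.

[Cr(bipy)(en)(NCS)(py)]I2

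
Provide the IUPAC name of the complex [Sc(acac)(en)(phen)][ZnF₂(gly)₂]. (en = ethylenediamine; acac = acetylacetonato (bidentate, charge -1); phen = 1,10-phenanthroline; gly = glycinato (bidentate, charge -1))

(acetylacetonato)(ethylenediamine)(1,10-phenanthroline)scandium(III) difluorobis(glycinato)zincate(II)

Both ions are complex: the cation is named first with the plain metal name, the anion second with the -ate form; each ion's ligands are alphabetised independently.
Scandium is always +3 in its complexes; the cation's ligand charges sum to -1, so the complex cation is 2+.
A 1:1 salt means the anion carries the equal and opposite charge, 2−.
Anion: ligand charges sum to -4; for the ion to be 2−, Zn = +2.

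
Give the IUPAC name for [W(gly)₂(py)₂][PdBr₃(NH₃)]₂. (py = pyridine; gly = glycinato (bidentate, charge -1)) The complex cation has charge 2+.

bis(glycinato)bis(pyridine)tungsten(IV) amminetribromopalladate(II)

Both ions are complex: the cation is named first with the plain metal name, the anion second with the -ate form; each ion's ligands are alphabetised independently.
The complex cation is given as 2+; its ligand charges sum to -2, so W = +4.
With 2 anions per cation, each anion must be 2/2 = 1−.
Anion: ligand charges sum to -3; for the ion to be 1−, Pd = +2.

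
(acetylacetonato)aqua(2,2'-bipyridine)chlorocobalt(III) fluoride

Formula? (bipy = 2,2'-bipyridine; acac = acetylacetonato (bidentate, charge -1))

[Co(acac)(bipy)Cl(H2O)]F

Ligands: 1 2,2'-bipyridine (bipy, neutral), 1 chloro (Cl, -1), 1 acetylacetonato (acac, -1), 1 aqua (H2O, neutral). Ligand charge sum = -2.
With Co in oxidation state +3, the complex ion is [Co...]^1+.
Charge balance with fluoride (-1) requires 1 complex ion per 1 fluoride.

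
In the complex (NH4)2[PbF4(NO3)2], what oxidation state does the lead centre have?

2 ammonium outside the brackets (+1 each) → the complex ion is 2−.
Ligand charges: 4×F = -4; 2×NO3 = -2; sum -6.
Pb + (-6) = 2− ⇒ Pb is +4.

+4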